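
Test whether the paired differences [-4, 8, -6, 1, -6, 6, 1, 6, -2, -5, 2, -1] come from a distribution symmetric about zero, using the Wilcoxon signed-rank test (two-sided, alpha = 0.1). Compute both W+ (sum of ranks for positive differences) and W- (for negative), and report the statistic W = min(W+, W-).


Step 1: Drop any zero differences (none here) and take |d_i|.
|d| = [4, 8, 6, 1, 6, 6, 1, 6, 2, 5, 2, 1]
Step 2: Midrank |d_i| (ties get averaged ranks).
ranks: |4|->6, |8|->12, |6|->9.5, |1|->2, |6|->9.5, |6|->9.5, |1|->2, |6|->9.5, |2|->4.5, |5|->7, |2|->4.5, |1|->2
Step 3: Attach original signs; sum ranks with positive sign and with negative sign.
W+ = 12 + 2 + 9.5 + 2 + 9.5 + 4.5 = 39.5
W- = 6 + 9.5 + 9.5 + 4.5 + 7 + 2 = 38.5
(Check: W+ + W- = 78 should equal n(n+1)/2 = 78.)
Step 4: Test statistic W = min(W+, W-) = 38.5.
Step 5: Ties in |d|, so use the tie-corrected normal approximation.
        E[W] = n(n+1)/4 = 12*13/4 = 39.
        Tie groups: |d|=1 (t=3), |d|=2 (t=2), |d|=6 (t=4); sum(t^3 - t) = 90.
        Var[W] = n(n+1)(2n+1)/24 - sum(t^3-t)/48 = 3900/24 - 90/48 = 160.625.
        z = (W - E[W]) / sqrt(Var[W]) = (38.5 - 39) / 12.6738 = -0.0395.
        Two-sided p = 2*Phi(z) = 0.968530.
Step 6: alpha = 0.1. fail to reject H0.

W+ = 39.5, W- = 38.5, W = min = 38.5, p = 0.968530, fail to reject H0.


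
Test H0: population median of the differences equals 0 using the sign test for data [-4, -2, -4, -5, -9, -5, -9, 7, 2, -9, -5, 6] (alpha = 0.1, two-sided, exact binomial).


Step 1: Discard zero differences. Original n = 12; n_eff = number of nonzero differences = 12.
Nonzero differences (with sign): -4, -2, -4, -5, -9, -5, -9, +7, +2, -9, -5, +6
Step 2: Count signs: positive = 3, negative = 9.
Step 3: Under H0: P(positive) = 0.5, so the number of positives S ~ Bin(12, 0.5).
Step 4: Two-sided exact p-value = sum of Bin(12,0.5) probabilities at or below the observed probability = 0.145996.
Step 5: alpha = 0.1. fail to reject H0.

n_eff = 12, pos = 3, neg = 9, p = 0.145996, fail to reject H0.


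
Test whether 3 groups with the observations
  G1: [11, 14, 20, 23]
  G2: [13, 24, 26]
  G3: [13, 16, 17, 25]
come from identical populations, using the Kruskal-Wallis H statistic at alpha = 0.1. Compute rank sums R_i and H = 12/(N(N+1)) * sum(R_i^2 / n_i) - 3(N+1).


Step 1: Combine all N = 11 observations and assign midranks.
sorted (value, group, rank): (11,G1,1), (13,G2,2.5), (13,G3,2.5), (14,G1,4), (16,G3,5), (17,G3,6), (20,G1,7), (23,G1,8), (24,G2,9), (25,G3,10), (26,G2,11)
Step 2: Sum ranks within each group.
R_1 = 20 (n_1 = 4)
R_2 = 22.5 (n_2 = 3)
R_3 = 23.5 (n_3 = 4)
Step 3: H = 12/(N(N+1)) * sum(R_i^2/n_i) - 3(N+1)
     = 12/(11*12) * (20^2/4 + 22.5^2/3 + 23.5^2/4) - 3*12
     = 0.090909 * 406.812 - 36
     = 0.982955.
Step 4: Ties present; correction factor C = 1 - 6/(11^3 - 11) = 0.995455. Corrected H = 0.982955 / 0.995455 = 0.987443.
Step 5: Under H0, H ~ chi^2(2); p-value = 0.610351.
Step 6: alpha = 0.1. fail to reject H0.

H = 0.9874, df = 2, p = 0.610351, fail to reject H0.


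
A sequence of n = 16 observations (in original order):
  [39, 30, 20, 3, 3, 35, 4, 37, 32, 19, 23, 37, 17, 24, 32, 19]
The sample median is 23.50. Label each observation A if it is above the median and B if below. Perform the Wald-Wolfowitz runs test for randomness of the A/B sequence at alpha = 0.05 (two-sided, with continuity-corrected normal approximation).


Step 1: Compute median = 23.50; label A = above, B = below.
Labels in order: AABBBABAABBABAAB  (n_A = 8, n_B = 8)
Step 2: Count runs R = 10.
Step 3: Under H0 (random ordering), E[R] = 2*n_A*n_B/(n_A+n_B) + 1 = 2*8*8/16 + 1 = 9.0000.
        Var[R] = 2*n_A*n_B*(2*n_A*n_B - n_A - n_B) / ((n_A+n_B)^2 * (n_A+n_B-1)) = 14336/3840 = 3.7333.
        SD[R] = 1.9322.
Step 4: Continuity-corrected z = (R - 0.5 - E[R]) / SD[R] = (10 - 0.5 - 9.0000) / 1.9322 = 0.2588.
Step 5: Two-sided p-value via normal approximation = 2*(1 - Phi(|z|)) = 0.795809.
Step 6: alpha = 0.05. fail to reject H0.

R = 10, z = 0.2588, p = 0.795809, fail to reject H0.


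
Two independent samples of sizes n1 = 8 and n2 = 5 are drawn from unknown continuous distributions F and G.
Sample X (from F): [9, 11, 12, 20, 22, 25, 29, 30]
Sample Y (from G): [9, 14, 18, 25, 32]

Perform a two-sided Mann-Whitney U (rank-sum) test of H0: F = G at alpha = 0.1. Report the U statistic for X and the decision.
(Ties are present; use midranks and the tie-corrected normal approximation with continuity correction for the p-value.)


Step 1: Combine and sort all 13 observations; assign midranks.
sorted (value, group): (9,X), (9,Y), (11,X), (12,X), (14,Y), (18,Y), (20,X), (22,X), (25,X), (25,Y), (29,X), (30,X), (32,Y)
ranks: 9->1.5, 9->1.5, 11->3, 12->4, 14->5, 18->6, 20->7, 22->8, 25->9.5, 25->9.5, 29->11, 30->12, 32->13
Step 2: Rank sum for X: R1 = 1.5 + 3 + 4 + 7 + 8 + 9.5 + 11 + 12 = 56.
Step 3: U_X = R1 - n1(n1+1)/2 = 56 - 8*9/2 = 56 - 36 = 20.
       U_Y = n1*n2 - U_X = 40 - 20 = 20.
Step 4: Ties are present, so use the tie-corrected normal approximation (with continuity correction) for the p-value.
Step 5: p-value = 1.000000; compare to alpha = 0.1. fail to reject H0.

U_X = 20, p = 1.000000, fail to reject H0 at alpha = 0.1.


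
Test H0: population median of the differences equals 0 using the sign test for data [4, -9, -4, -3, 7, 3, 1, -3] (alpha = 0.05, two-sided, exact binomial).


Step 1: Discard zero differences. Original n = 8; n_eff = number of nonzero differences = 8.
Nonzero differences (with sign): +4, -9, -4, -3, +7, +3, +1, -3
Step 2: Count signs: positive = 4, negative = 4.
Step 3: Under H0: P(positive) = 0.5, so the number of positives S ~ Bin(8, 0.5).
Step 4: Two-sided exact p-value = sum of Bin(8,0.5) probabilities at or below the observed probability = 1.000000.
Step 5: alpha = 0.05. fail to reject H0.

n_eff = 8, pos = 4, neg = 4, p = 1.000000, fail to reject H0.


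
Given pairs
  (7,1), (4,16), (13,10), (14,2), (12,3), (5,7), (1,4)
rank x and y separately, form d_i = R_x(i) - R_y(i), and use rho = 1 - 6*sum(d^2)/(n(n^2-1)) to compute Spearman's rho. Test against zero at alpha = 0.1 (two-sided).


Step 1: Rank x and y separately (midranks; no ties here).
rank(x): 7->4, 4->2, 13->6, 14->7, 12->5, 5->3, 1->1
rank(y): 1->1, 16->7, 10->6, 2->2, 3->3, 7->5, 4->4
Step 2: d_i = R_x(i) - R_y(i); compute d_i^2.
  (4-1)^2=9, (2-7)^2=25, (6-6)^2=0, (7-2)^2=25, (5-3)^2=4, (3-5)^2=4, (1-4)^2=9
sum(d^2) = 76.
Step 3: rho = 1 - 6*76 / (7*(7^2 - 1)) = 1 - 456/336 = -0.357143.
Step 4: Under H0, t = rho * sqrt((n-2)/(1-rho^2)) = -0.8550 ~ t(5).
Step 5: Two-sided p-value from the t-distribution with 5 df = 0.431611.
Step 6: alpha = 0.1. fail to reject H0.

rho = -0.3571, p = 0.431611, fail to reject H0 at alpha = 0.1.


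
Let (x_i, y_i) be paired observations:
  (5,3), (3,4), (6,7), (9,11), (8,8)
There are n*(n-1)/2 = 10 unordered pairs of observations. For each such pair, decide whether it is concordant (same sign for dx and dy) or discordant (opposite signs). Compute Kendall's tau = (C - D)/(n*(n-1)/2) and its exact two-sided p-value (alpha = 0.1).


Step 1: Enumerate the 10 unordered pairs (i,j) with i<j and classify each by sign(x_j-x_i) * sign(y_j-y_i).
  (1,2):dx=-2,dy=+1->D; (1,3):dx=+1,dy=+4->C; (1,4):dx=+4,dy=+8->C; (1,5):dx=+3,dy=+5->C
  (2,3):dx=+3,dy=+3->C; (2,4):dx=+6,dy=+7->C; (2,5):dx=+5,dy=+4->C; (3,4):dx=+3,dy=+4->C
  (3,5):dx=+2,dy=+1->C; (4,5):dx=-1,dy=-3->C
Step 2: C = 9, D = 1, total pairs = 10.
Step 3: tau = (C - D)/(n(n-1)/2) = (9 - 1)/10 = 0.800000.
Step 4: Exact two-sided p-value (enumerate n! = 120 permutations of y under H0): p = 0.083333.
Step 5: alpha = 0.1. reject H0.

tau_b = 0.8000 (C=9, D=1), p = 0.083333, reject H0.


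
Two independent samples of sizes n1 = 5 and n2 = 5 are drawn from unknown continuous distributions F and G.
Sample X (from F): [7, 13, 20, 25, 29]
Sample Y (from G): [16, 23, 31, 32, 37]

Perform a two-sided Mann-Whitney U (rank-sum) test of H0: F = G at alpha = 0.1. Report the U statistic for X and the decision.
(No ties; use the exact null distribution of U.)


Step 1: Combine and sort all 10 observations; assign midranks.
sorted (value, group): (7,X), (13,X), (16,Y), (20,X), (23,Y), (25,X), (29,X), (31,Y), (32,Y), (37,Y)
ranks: 7->1, 13->2, 16->3, 20->4, 23->5, 25->6, 29->7, 31->8, 32->9, 37->10
Step 2: Rank sum for X: R1 = 1 + 2 + 4 + 6 + 7 = 20.
Step 3: U_X = R1 - n1(n1+1)/2 = 20 - 5*6/2 = 20 - 15 = 5.
       U_Y = n1*n2 - U_X = 25 - 5 = 20.
Step 4: No ties, so the exact null distribution of U (based on enumerating the C(10,5) = 252 equally likely rank assignments) gives the two-sided p-value.
Step 5: p-value = 0.150794; compare to alpha = 0.1. fail to reject H0.

U_X = 5, p = 0.150794, fail to reject H0 at alpha = 0.1.


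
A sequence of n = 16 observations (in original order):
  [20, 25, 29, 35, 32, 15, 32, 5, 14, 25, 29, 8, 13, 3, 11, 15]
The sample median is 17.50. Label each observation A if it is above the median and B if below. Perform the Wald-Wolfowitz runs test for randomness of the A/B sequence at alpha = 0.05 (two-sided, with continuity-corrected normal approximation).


Step 1: Compute median = 17.50; label A = above, B = below.
Labels in order: AAAAABABBAABBBBB  (n_A = 8, n_B = 8)
Step 2: Count runs R = 6.
Step 3: Under H0 (random ordering), E[R] = 2*n_A*n_B/(n_A+n_B) + 1 = 2*8*8/16 + 1 = 9.0000.
        Var[R] = 2*n_A*n_B*(2*n_A*n_B - n_A - n_B) / ((n_A+n_B)^2 * (n_A+n_B-1)) = 14336/3840 = 3.7333.
        SD[R] = 1.9322.
Step 4: Continuity-corrected z = (R + 0.5 - E[R]) / SD[R] = (6 + 0.5 - 9.0000) / 1.9322 = -1.2939.
Step 5: Two-sided p-value via normal approximation = 2*(1 - Phi(|z|)) = 0.195709.
Step 6: alpha = 0.05. fail to reject H0.

R = 6, z = -1.2939, p = 0.195709, fail to reject H0.


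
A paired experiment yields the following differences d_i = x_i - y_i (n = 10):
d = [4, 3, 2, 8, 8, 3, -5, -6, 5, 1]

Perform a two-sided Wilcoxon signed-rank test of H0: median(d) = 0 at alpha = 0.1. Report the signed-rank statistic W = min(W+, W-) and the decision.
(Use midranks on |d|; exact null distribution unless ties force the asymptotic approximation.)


Step 1: Drop any zero differences (none here) and take |d_i|.
|d| = [4, 3, 2, 8, 8, 3, 5, 6, 5, 1]
Step 2: Midrank |d_i| (ties get averaged ranks).
ranks: |4|->5, |3|->3.5, |2|->2, |8|->9.5, |8|->9.5, |3|->3.5, |5|->6.5, |6|->8, |5|->6.5, |1|->1
Step 3: Attach original signs; sum ranks with positive sign and with negative sign.
W+ = 5 + 3.5 + 2 + 9.5 + 9.5 + 3.5 + 6.5 + 1 = 40.5
W- = 6.5 + 8 = 14.5
(Check: W+ + W- = 55 should equal n(n+1)/2 = 55.)
Step 4: Test statistic W = min(W+, W-) = 14.5.
Step 5: Ties in |d|, so use the tie-corrected normal approximation.
        E[W] = n(n+1)/4 = 10*11/4 = 27.5.
        Tie groups: |d|=3 (t=2), |d|=5 (t=2), |d|=8 (t=2); sum(t^3 - t) = 18.
        Var[W] = n(n+1)(2n+1)/24 - sum(t^3-t)/48 = 2310/24 - 18/48 = 95.875.
        z = (W - E[W]) / sqrt(Var[W]) = (14.5 - 27.5) / 9.7916 = -1.3277.
        Two-sided p = 2*Phi(z) = 0.184287.
Step 6: alpha = 0.1. fail to reject H0.

W+ = 40.5, W- = 14.5, W = min = 14.5, p = 0.184287, fail to reject H0.


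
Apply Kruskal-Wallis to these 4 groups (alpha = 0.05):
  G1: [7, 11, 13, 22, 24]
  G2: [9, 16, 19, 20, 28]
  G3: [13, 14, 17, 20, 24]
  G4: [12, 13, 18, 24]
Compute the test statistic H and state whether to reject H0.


Step 1: Combine all N = 19 observations and assign midranks.
sorted (value, group, rank): (7,G1,1), (9,G2,2), (11,G1,3), (12,G4,4), (13,G1,6), (13,G3,6), (13,G4,6), (14,G3,8), (16,G2,9), (17,G3,10), (18,G4,11), (19,G2,12), (20,G2,13.5), (20,G3,13.5), (22,G1,15), (24,G1,17), (24,G3,17), (24,G4,17), (28,G2,19)
Step 2: Sum ranks within each group.
R_1 = 42 (n_1 = 5)
R_2 = 55.5 (n_2 = 5)
R_3 = 54.5 (n_3 = 5)
R_4 = 38 (n_4 = 4)
Step 3: H = 12/(N(N+1)) * sum(R_i^2/n_i) - 3(N+1)
     = 12/(19*20) * (42^2/5 + 55.5^2/5 + 54.5^2/5 + 38^2/4) - 3*20
     = 0.031579 * 1923.9 - 60
     = 0.754737.
Step 4: Ties present; correction factor C = 1 - 54/(19^3 - 19) = 0.992105. Corrected H = 0.754737 / 0.992105 = 0.760743.
Step 5: Under H0, H ~ chi^2(3); p-value = 0.858832.
Step 6: alpha = 0.05. fail to reject H0.

H = 0.7607, df = 3, p = 0.858832, fail to reject H0.


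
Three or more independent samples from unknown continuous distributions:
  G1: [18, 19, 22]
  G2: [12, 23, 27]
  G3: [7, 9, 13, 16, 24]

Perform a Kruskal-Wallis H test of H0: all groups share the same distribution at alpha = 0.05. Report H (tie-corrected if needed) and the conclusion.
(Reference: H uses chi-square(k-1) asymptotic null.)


Step 1: Combine all N = 11 observations and assign midranks.
sorted (value, group, rank): (7,G3,1), (9,G3,2), (12,G2,3), (13,G3,4), (16,G3,5), (18,G1,6), (19,G1,7), (22,G1,8), (23,G2,9), (24,G3,10), (27,G2,11)
Step 2: Sum ranks within each group.
R_1 = 21 (n_1 = 3)
R_2 = 23 (n_2 = 3)
R_3 = 22 (n_3 = 5)
Step 3: H = 12/(N(N+1)) * sum(R_i^2/n_i) - 3(N+1)
     = 12/(11*12) * (21^2/3 + 23^2/3 + 22^2/5) - 3*12
     = 0.090909 * 420.133 - 36
     = 2.193939.
Step 4: No ties, so H is used without correction.
Step 5: Under H0, H ~ chi^2(2); p-value = 0.333881.
Step 6: alpha = 0.05. fail to reject H0.

H = 2.1939, df = 2, p = 0.333881, fail to reject H0.


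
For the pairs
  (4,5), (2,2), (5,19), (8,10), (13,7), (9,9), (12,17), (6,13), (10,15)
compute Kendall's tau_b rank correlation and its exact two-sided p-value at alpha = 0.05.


Step 1: Enumerate the 36 unordered pairs (i,j) with i<j and classify each by sign(x_j-x_i) * sign(y_j-y_i).
  (1,2):dx=-2,dy=-3->C; (1,3):dx=+1,dy=+14->C; (1,4):dx=+4,dy=+5->C; (1,5):dx=+9,dy=+2->C
  (1,6):dx=+5,dy=+4->C; (1,7):dx=+8,dy=+12->C; (1,8):dx=+2,dy=+8->C; (1,9):dx=+6,dy=+10->C
  (2,3):dx=+3,dy=+17->C; (2,4):dx=+6,dy=+8->C; (2,5):dx=+11,dy=+5->C; (2,6):dx=+7,dy=+7->C
  (2,7):dx=+10,dy=+15->C; (2,8):dx=+4,dy=+11->C; (2,9):dx=+8,dy=+13->C; (3,4):dx=+3,dy=-9->D
  (3,5):dx=+8,dy=-12->D; (3,6):dx=+4,dy=-10->D; (3,7):dx=+7,dy=-2->D; (3,8):dx=+1,dy=-6->D
  (3,9):dx=+5,dy=-4->D; (4,5):dx=+5,dy=-3->D; (4,6):dx=+1,dy=-1->D; (4,7):dx=+4,dy=+7->C
  (4,8):dx=-2,dy=+3->D; (4,9):dx=+2,dy=+5->C; (5,6):dx=-4,dy=+2->D; (5,7):dx=-1,dy=+10->D
  (5,8):dx=-7,dy=+6->D; (5,9):dx=-3,dy=+8->D; (6,7):dx=+3,dy=+8->C; (6,8):dx=-3,dy=+4->D
  (6,9):dx=+1,dy=+6->C; (7,8):dx=-6,dy=-4->C; (7,9):dx=-2,dy=-2->C; (8,9):dx=+4,dy=+2->C
Step 2: C = 22, D = 14, total pairs = 36.
Step 3: tau = (C - D)/(n(n-1)/2) = (22 - 14)/36 = 0.222222.
Step 4: Exact two-sided p-value (enumerate n! = 362880 permutations of y under H0): p = 0.476709.
Step 5: alpha = 0.05. fail to reject H0.

tau_b = 0.2222 (C=22, D=14), p = 0.476709, fail to reject H0.


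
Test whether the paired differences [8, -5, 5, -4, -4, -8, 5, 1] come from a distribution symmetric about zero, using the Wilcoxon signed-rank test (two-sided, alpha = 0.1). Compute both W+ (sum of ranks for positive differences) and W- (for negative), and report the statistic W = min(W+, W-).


Step 1: Drop any zero differences (none here) and take |d_i|.
|d| = [8, 5, 5, 4, 4, 8, 5, 1]
Step 2: Midrank |d_i| (ties get averaged ranks).
ranks: |8|->7.5, |5|->5, |5|->5, |4|->2.5, |4|->2.5, |8|->7.5, |5|->5, |1|->1
Step 3: Attach original signs; sum ranks with positive sign and with negative sign.
W+ = 7.5 + 5 + 5 + 1 = 18.5
W- = 5 + 2.5 + 2.5 + 7.5 = 17.5
(Check: W+ + W- = 36 should equal n(n+1)/2 = 36.)
Step 4: Test statistic W = min(W+, W-) = 17.5.
Step 5: Ties in |d|, so use the tie-corrected normal approximation.
        E[W] = n(n+1)/4 = 8*9/4 = 18.
        Tie groups: |d|=4 (t=2), |d|=5 (t=3), |d|=8 (t=2); sum(t^3 - t) = 36.
        Var[W] = n(n+1)(2n+1)/24 - sum(t^3-t)/48 = 1224/24 - 36/48 = 50.25.
        z = (W - E[W]) / sqrt(Var[W]) = (17.5 - 18) / 7.0887 = -0.0705.
        Two-sided p = 2*Phi(z) = 0.943768.
Step 6: alpha = 0.1. fail to reject H0.

W+ = 18.5, W- = 17.5, W = min = 17.5, p = 0.943768, fail to reject H0.


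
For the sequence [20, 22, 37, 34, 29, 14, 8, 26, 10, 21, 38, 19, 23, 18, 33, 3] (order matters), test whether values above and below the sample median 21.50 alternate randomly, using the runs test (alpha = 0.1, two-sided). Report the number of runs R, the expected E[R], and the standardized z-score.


Step 1: Compute median = 21.50; label A = above, B = below.
Labels in order: BAAAABBABBABABAB  (n_A = 8, n_B = 8)
Step 2: Count runs R = 11.
Step 3: Under H0 (random ordering), E[R] = 2*n_A*n_B/(n_A+n_B) + 1 = 2*8*8/16 + 1 = 9.0000.
        Var[R] = 2*n_A*n_B*(2*n_A*n_B - n_A - n_B) / ((n_A+n_B)^2 * (n_A+n_B-1)) = 14336/3840 = 3.7333.
        SD[R] = 1.9322.
Step 4: Continuity-corrected z = (R - 0.5 - E[R]) / SD[R] = (11 - 0.5 - 9.0000) / 1.9322 = 0.7763.
Step 5: Two-sided p-value via normal approximation = 2*(1 - Phi(|z|)) = 0.437558.
Step 6: alpha = 0.1. fail to reject H0.

R = 11, z = 0.7763, p = 0.437558, fail to reject H0.


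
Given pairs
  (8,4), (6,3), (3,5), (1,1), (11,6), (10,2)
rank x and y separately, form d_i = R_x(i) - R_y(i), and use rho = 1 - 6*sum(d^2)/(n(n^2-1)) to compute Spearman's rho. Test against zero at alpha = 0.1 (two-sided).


Step 1: Rank x and y separately (midranks; no ties here).
rank(x): 8->4, 6->3, 3->2, 1->1, 11->6, 10->5
rank(y): 4->4, 3->3, 5->5, 1->1, 6->6, 2->2
Step 2: d_i = R_x(i) - R_y(i); compute d_i^2.
  (4-4)^2=0, (3-3)^2=0, (2-5)^2=9, (1-1)^2=0, (6-6)^2=0, (5-2)^2=9
sum(d^2) = 18.
Step 3: rho = 1 - 6*18 / (6*(6^2 - 1)) = 1 - 108/210 = 0.485714.
Step 4: Under H0, t = rho * sqrt((n-2)/(1-rho^2)) = 1.1113 ~ t(4).
Step 5: Two-sided p-value from the t-distribution with 4 df = 0.328723.
Step 6: alpha = 0.1. fail to reject H0.

rho = 0.4857, p = 0.328723, fail to reject H0 at alpha = 0.1.


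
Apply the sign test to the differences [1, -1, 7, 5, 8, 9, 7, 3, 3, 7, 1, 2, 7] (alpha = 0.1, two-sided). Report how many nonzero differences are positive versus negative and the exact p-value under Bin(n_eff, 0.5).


Step 1: Discard zero differences. Original n = 13; n_eff = number of nonzero differences = 13.
Nonzero differences (with sign): +1, -1, +7, +5, +8, +9, +7, +3, +3, +7, +1, +2, +7
Step 2: Count signs: positive = 12, negative = 1.
Step 3: Under H0: P(positive) = 0.5, so the number of positives S ~ Bin(13, 0.5).
Step 4: Two-sided exact p-value = sum of Bin(13,0.5) probabilities at or below the observed probability = 0.003418.
Step 5: alpha = 0.1. reject H0.

n_eff = 13, pos = 12, neg = 1, p = 0.003418, reject H0.


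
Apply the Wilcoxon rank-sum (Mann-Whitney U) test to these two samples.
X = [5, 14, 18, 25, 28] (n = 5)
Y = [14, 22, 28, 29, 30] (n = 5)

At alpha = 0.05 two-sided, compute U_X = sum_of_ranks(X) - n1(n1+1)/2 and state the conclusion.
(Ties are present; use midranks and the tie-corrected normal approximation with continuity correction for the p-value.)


Step 1: Combine and sort all 10 observations; assign midranks.
sorted (value, group): (5,X), (14,X), (14,Y), (18,X), (22,Y), (25,X), (28,X), (28,Y), (29,Y), (30,Y)
ranks: 5->1, 14->2.5, 14->2.5, 18->4, 22->5, 25->6, 28->7.5, 28->7.5, 29->9, 30->10
Step 2: Rank sum for X: R1 = 1 + 2.5 + 4 + 6 + 7.5 = 21.
Step 3: U_X = R1 - n1(n1+1)/2 = 21 - 5*6/2 = 21 - 15 = 6.
       U_Y = n1*n2 - U_X = 25 - 6 = 19.
Step 4: Ties are present, so use the tie-corrected normal approximation (with continuity correction) for the p-value.
Step 5: p-value = 0.207300; compare to alpha = 0.05. fail to reject H0.

U_X = 6, p = 0.207300, fail to reject H0 at alpha = 0.05.


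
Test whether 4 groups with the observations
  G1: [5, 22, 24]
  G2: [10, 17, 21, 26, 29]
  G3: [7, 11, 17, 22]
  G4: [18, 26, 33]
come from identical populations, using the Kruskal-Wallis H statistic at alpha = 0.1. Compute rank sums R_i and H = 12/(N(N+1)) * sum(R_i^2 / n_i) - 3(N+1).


Step 1: Combine all N = 15 observations and assign midranks.
sorted (value, group, rank): (5,G1,1), (7,G3,2), (10,G2,3), (11,G3,4), (17,G2,5.5), (17,G3,5.5), (18,G4,7), (21,G2,8), (22,G1,9.5), (22,G3,9.5), (24,G1,11), (26,G2,12.5), (26,G4,12.5), (29,G2,14), (33,G4,15)
Step 2: Sum ranks within each group.
R_1 = 21.5 (n_1 = 3)
R_2 = 43 (n_2 = 5)
R_3 = 21 (n_3 = 4)
R_4 = 34.5 (n_4 = 3)
Step 3: H = 12/(N(N+1)) * sum(R_i^2/n_i) - 3(N+1)
     = 12/(15*16) * (21.5^2/3 + 43^2/5 + 21^2/4 + 34.5^2/3) - 3*16
     = 0.050000 * 1030.88 - 48
     = 3.544167.
Step 4: Ties present; correction factor C = 1 - 18/(15^3 - 15) = 0.994643. Corrected H = 3.544167 / 0.994643 = 3.563256.
Step 5: Under H0, H ~ chi^2(3); p-value = 0.312650.
Step 6: alpha = 0.1. fail to reject H0.

H = 3.5633, df = 3, p = 0.312650, fail to reject H0.


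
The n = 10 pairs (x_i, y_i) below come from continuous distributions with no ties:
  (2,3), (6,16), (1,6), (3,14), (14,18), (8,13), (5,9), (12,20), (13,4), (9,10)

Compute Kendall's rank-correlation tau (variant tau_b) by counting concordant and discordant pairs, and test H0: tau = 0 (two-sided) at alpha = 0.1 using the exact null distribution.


Step 1: Enumerate the 45 unordered pairs (i,j) with i<j and classify each by sign(x_j-x_i) * sign(y_j-y_i).
  (1,2):dx=+4,dy=+13->C; (1,3):dx=-1,dy=+3->D; (1,4):dx=+1,dy=+11->C; (1,5):dx=+12,dy=+15->C
  (1,6):dx=+6,dy=+10->C; (1,7):dx=+3,dy=+6->C; (1,8):dx=+10,dy=+17->C; (1,9):dx=+11,dy=+1->C
  (1,10):dx=+7,dy=+7->C; (2,3):dx=-5,dy=-10->C; (2,4):dx=-3,dy=-2->C; (2,5):dx=+8,dy=+2->C
  (2,6):dx=+2,dy=-3->D; (2,7):dx=-1,dy=-7->C; (2,8):dx=+6,dy=+4->C; (2,9):dx=+7,dy=-12->D
  (2,10):dx=+3,dy=-6->D; (3,4):dx=+2,dy=+8->C; (3,5):dx=+13,dy=+12->C; (3,6):dx=+7,dy=+7->C
  (3,7):dx=+4,dy=+3->C; (3,8):dx=+11,dy=+14->C; (3,9):dx=+12,dy=-2->D; (3,10):dx=+8,dy=+4->C
  (4,5):dx=+11,dy=+4->C; (4,6):dx=+5,dy=-1->D; (4,7):dx=+2,dy=-5->D; (4,8):dx=+9,dy=+6->C
  (4,9):dx=+10,dy=-10->D; (4,10):dx=+6,dy=-4->D; (5,6):dx=-6,dy=-5->C; (5,7):dx=-9,dy=-9->C
  (5,8):dx=-2,dy=+2->D; (5,9):dx=-1,dy=-14->C; (5,10):dx=-5,dy=-8->C; (6,7):dx=-3,dy=-4->C
  (6,8):dx=+4,dy=+7->C; (6,9):dx=+5,dy=-9->D; (6,10):dx=+1,dy=-3->D; (7,8):dx=+7,dy=+11->C
  (7,9):dx=+8,dy=-5->D; (7,10):dx=+4,dy=+1->C; (8,9):dx=+1,dy=-16->D; (8,10):dx=-3,dy=-10->C
  (9,10):dx=-4,dy=+6->D
Step 2: C = 30, D = 15, total pairs = 45.
Step 3: tau = (C - D)/(n(n-1)/2) = (30 - 15)/45 = 0.333333.
Step 4: Exact two-sided p-value (enumerate n! = 3628800 permutations of y under H0): p = 0.216373.
Step 5: alpha = 0.1. fail to reject H0.

tau_b = 0.3333 (C=30, D=15), p = 0.216373, fail to reject H0.


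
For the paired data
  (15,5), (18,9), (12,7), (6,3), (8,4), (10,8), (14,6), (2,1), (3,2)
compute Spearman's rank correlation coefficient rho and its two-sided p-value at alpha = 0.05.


Step 1: Rank x and y separately (midranks; no ties here).
rank(x): 15->8, 18->9, 12->6, 6->3, 8->4, 10->5, 14->7, 2->1, 3->2
rank(y): 5->5, 9->9, 7->7, 3->3, 4->4, 8->8, 6->6, 1->1, 2->2
Step 2: d_i = R_x(i) - R_y(i); compute d_i^2.
  (8-5)^2=9, (9-9)^2=0, (6-7)^2=1, (3-3)^2=0, (4-4)^2=0, (5-8)^2=9, (7-6)^2=1, (1-1)^2=0, (2-2)^2=0
sum(d^2) = 20.
Step 3: rho = 1 - 6*20 / (9*(9^2 - 1)) = 1 - 120/720 = 0.833333.
Step 4: Under H0, t = rho * sqrt((n-2)/(1-rho^2)) = 3.9886 ~ t(7).
Step 5: Two-sided p-value from the t-distribution with 7 df = 0.005266.
Step 6: alpha = 0.05. reject H0.

rho = 0.8333, p = 0.005266, reject H0 at alpha = 0.05.


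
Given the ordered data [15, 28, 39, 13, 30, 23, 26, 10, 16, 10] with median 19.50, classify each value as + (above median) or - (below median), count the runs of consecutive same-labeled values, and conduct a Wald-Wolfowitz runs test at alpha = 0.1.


Step 1: Compute median = 19.50; label A = above, B = below.
Labels in order: BAABAAABBB  (n_A = 5, n_B = 5)
Step 2: Count runs R = 5.
Step 3: Under H0 (random ordering), E[R] = 2*n_A*n_B/(n_A+n_B) + 1 = 2*5*5/10 + 1 = 6.0000.
        Var[R] = 2*n_A*n_B*(2*n_A*n_B - n_A - n_B) / ((n_A+n_B)^2 * (n_A+n_B-1)) = 2000/900 = 2.2222.
        SD[R] = 1.4907.
Step 4: Continuity-corrected z = (R + 0.5 - E[R]) / SD[R] = (5 + 0.5 - 6.0000) / 1.4907 = -0.3354.
Step 5: Two-sided p-value via normal approximation = 2*(1 - Phi(|z|)) = 0.737316.
Step 6: alpha = 0.1. fail to reject H0.

R = 5, z = -0.3354, p = 0.737316, fail to reject H0.


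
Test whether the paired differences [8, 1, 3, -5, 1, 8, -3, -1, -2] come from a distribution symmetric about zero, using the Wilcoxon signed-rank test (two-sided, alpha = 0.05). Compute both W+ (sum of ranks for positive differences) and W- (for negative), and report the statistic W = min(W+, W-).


Step 1: Drop any zero differences (none here) and take |d_i|.
|d| = [8, 1, 3, 5, 1, 8, 3, 1, 2]
Step 2: Midrank |d_i| (ties get averaged ranks).
ranks: |8|->8.5, |1|->2, |3|->5.5, |5|->7, |1|->2, |8|->8.5, |3|->5.5, |1|->2, |2|->4
Step 3: Attach original signs; sum ranks with positive sign and with negative sign.
W+ = 8.5 + 2 + 5.5 + 2 + 8.5 = 26.5
W- = 7 + 5.5 + 2 + 4 = 18.5
(Check: W+ + W- = 45 should equal n(n+1)/2 = 45.)
Step 4: Test statistic W = min(W+, W-) = 18.5.
Step 5: Ties in |d|, so use the tie-corrected normal approximation.
        E[W] = n(n+1)/4 = 9*10/4 = 22.5.
        Tie groups: |d|=1 (t=3), |d|=3 (t=2), |d|=8 (t=2); sum(t^3 - t) = 36.
        Var[W] = n(n+1)(2n+1)/24 - sum(t^3-t)/48 = 1710/24 - 36/48 = 70.5.
        z = (W - E[W]) / sqrt(Var[W]) = (18.5 - 22.5) / 8.3964 = -0.4764.
        Two-sided p = 2*Phi(z) = 0.633794.
Step 6: alpha = 0.05. fail to reject H0.

W+ = 26.5, W- = 18.5, W = min = 18.5, p = 0.633794, fail to reject H0.


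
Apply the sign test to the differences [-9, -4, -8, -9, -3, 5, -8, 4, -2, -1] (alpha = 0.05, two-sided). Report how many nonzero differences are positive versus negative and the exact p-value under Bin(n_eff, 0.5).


Step 1: Discard zero differences. Original n = 10; n_eff = number of nonzero differences = 10.
Nonzero differences (with sign): -9, -4, -8, -9, -3, +5, -8, +4, -2, -1
Step 2: Count signs: positive = 2, negative = 8.
Step 3: Under H0: P(positive) = 0.5, so the number of positives S ~ Bin(10, 0.5).
Step 4: Two-sided exact p-value = sum of Bin(10,0.5) probabilities at or below the observed probability = 0.109375.
Step 5: alpha = 0.05. fail to reject H0.

n_eff = 10, pos = 2, neg = 8, p = 0.109375, fail to reject H0.


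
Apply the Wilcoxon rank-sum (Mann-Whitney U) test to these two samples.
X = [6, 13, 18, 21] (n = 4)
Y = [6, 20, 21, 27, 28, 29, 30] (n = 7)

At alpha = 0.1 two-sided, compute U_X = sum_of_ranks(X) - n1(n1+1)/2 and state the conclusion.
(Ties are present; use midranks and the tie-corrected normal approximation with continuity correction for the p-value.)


Step 1: Combine and sort all 11 observations; assign midranks.
sorted (value, group): (6,X), (6,Y), (13,X), (18,X), (20,Y), (21,X), (21,Y), (27,Y), (28,Y), (29,Y), (30,Y)
ranks: 6->1.5, 6->1.5, 13->3, 18->4, 20->5, 21->6.5, 21->6.5, 27->8, 28->9, 29->10, 30->11
Step 2: Rank sum for X: R1 = 1.5 + 3 + 4 + 6.5 = 15.
Step 3: U_X = R1 - n1(n1+1)/2 = 15 - 4*5/2 = 15 - 10 = 5.
       U_Y = n1*n2 - U_X = 28 - 5 = 23.
Step 4: Ties are present, so use the tie-corrected normal approximation (with continuity correction) for the p-value.
Step 5: p-value = 0.106592; compare to alpha = 0.1. fail to reject H0.

U_X = 5, p = 0.106592, fail to reject H0 at alpha = 0.1.


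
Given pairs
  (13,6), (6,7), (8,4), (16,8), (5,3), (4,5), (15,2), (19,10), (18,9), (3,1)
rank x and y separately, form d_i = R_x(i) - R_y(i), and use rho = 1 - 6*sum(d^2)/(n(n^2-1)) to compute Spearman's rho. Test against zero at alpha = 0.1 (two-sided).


Step 1: Rank x and y separately (midranks; no ties here).
rank(x): 13->6, 6->4, 8->5, 16->8, 5->3, 4->2, 15->7, 19->10, 18->9, 3->1
rank(y): 6->6, 7->7, 4->4, 8->8, 3->3, 5->5, 2->2, 10->10, 9->9, 1->1
Step 2: d_i = R_x(i) - R_y(i); compute d_i^2.
  (6-6)^2=0, (4-7)^2=9, (5-4)^2=1, (8-8)^2=0, (3-3)^2=0, (2-5)^2=9, (7-2)^2=25, (10-10)^2=0, (9-9)^2=0, (1-1)^2=0
sum(d^2) = 44.
Step 3: rho = 1 - 6*44 / (10*(10^2 - 1)) = 1 - 264/990 = 0.733333.
Step 4: Under H0, t = rho * sqrt((n-2)/(1-rho^2)) = 3.0509 ~ t(8).
Step 5: Two-sided p-value from the t-distribution with 8 df = 0.015801.
Step 6: alpha = 0.1. reject H0.

rho = 0.7333, p = 0.015801, reject H0 at alpha = 0.1.


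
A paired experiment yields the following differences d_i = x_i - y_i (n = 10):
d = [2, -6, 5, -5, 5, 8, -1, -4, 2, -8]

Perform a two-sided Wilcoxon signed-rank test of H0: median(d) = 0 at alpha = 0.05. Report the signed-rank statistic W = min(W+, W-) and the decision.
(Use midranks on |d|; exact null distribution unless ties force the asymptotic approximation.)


Step 1: Drop any zero differences (none here) and take |d_i|.
|d| = [2, 6, 5, 5, 5, 8, 1, 4, 2, 8]
Step 2: Midrank |d_i| (ties get averaged ranks).
ranks: |2|->2.5, |6|->8, |5|->6, |5|->6, |5|->6, |8|->9.5, |1|->1, |4|->4, |2|->2.5, |8|->9.5
Step 3: Attach original signs; sum ranks with positive sign and with negative sign.
W+ = 2.5 + 6 + 6 + 9.5 + 2.5 = 26.5
W- = 8 + 6 + 1 + 4 + 9.5 = 28.5
(Check: W+ + W- = 55 should equal n(n+1)/2 = 55.)
Step 4: Test statistic W = min(W+, W-) = 26.5.
Step 5: Ties in |d|, so use the tie-corrected normal approximation.
        E[W] = n(n+1)/4 = 10*11/4 = 27.5.
        Tie groups: |d|=2 (t=2), |d|=5 (t=3), |d|=8 (t=2); sum(t^3 - t) = 36.
        Var[W] = n(n+1)(2n+1)/24 - sum(t^3-t)/48 = 2310/24 - 36/48 = 95.5.
        z = (W - E[W]) / sqrt(Var[W]) = (26.5 - 27.5) / 9.7724 = -0.1023.
        Two-sided p = 2*Phi(z) = 0.918496.
Step 6: alpha = 0.05. fail to reject H0.

W+ = 26.5, W- = 28.5, W = min = 26.5, p = 0.918496, fail to reject H0.


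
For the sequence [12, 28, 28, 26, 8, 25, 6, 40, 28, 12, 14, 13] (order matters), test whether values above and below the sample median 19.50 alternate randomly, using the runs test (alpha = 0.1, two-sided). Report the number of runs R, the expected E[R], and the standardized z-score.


Step 1: Compute median = 19.50; label A = above, B = below.
Labels in order: BAAABABAABBB  (n_A = 6, n_B = 6)
Step 2: Count runs R = 7.
Step 3: Under H0 (random ordering), E[R] = 2*n_A*n_B/(n_A+n_B) + 1 = 2*6*6/12 + 1 = 7.0000.
        Var[R] = 2*n_A*n_B*(2*n_A*n_B - n_A - n_B) / ((n_A+n_B)^2 * (n_A+n_B-1)) = 4320/1584 = 2.7273.
        SD[R] = 1.6514.
Step 4: R = E[R], so z = 0 with no continuity correction.
Step 5: Two-sided p-value via normal approximation = 2*(1 - Phi(|z|)) = 1.000000.
Step 6: alpha = 0.1. fail to reject H0.

R = 7, z = 0.0000, p = 1.000000, fail to reject H0.


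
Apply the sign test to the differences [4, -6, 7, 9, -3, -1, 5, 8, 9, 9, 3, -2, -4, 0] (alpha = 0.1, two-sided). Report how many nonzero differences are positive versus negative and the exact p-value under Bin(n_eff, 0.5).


Step 1: Discard zero differences. Original n = 14; n_eff = number of nonzero differences = 13.
Nonzero differences (with sign): +4, -6, +7, +9, -3, -1, +5, +8, +9, +9, +3, -2, -4
Step 2: Count signs: positive = 8, negative = 5.
Step 3: Under H0: P(positive) = 0.5, so the number of positives S ~ Bin(13, 0.5).
Step 4: Two-sided exact p-value = sum of Bin(13,0.5) probabilities at or below the observed probability = 0.581055.
Step 5: alpha = 0.1. fail to reject H0.

n_eff = 13, pos = 8, neg = 5, p = 0.581055, fail to reject H0.


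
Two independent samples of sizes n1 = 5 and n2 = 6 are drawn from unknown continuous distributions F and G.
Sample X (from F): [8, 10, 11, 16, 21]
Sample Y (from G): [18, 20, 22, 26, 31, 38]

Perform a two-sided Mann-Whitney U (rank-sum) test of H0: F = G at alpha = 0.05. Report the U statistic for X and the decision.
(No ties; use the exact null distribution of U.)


Step 1: Combine and sort all 11 observations; assign midranks.
sorted (value, group): (8,X), (10,X), (11,X), (16,X), (18,Y), (20,Y), (21,X), (22,Y), (26,Y), (31,Y), (38,Y)
ranks: 8->1, 10->2, 11->3, 16->4, 18->5, 20->6, 21->7, 22->8, 26->9, 31->10, 38->11
Step 2: Rank sum for X: R1 = 1 + 2 + 3 + 4 + 7 = 17.
Step 3: U_X = R1 - n1(n1+1)/2 = 17 - 5*6/2 = 17 - 15 = 2.
       U_Y = n1*n2 - U_X = 30 - 2 = 28.
Step 4: No ties, so the exact null distribution of U (based on enumerating the C(11,5) = 462 equally likely rank assignments) gives the two-sided p-value.
Step 5: p-value = 0.017316; compare to alpha = 0.05. reject H0.

U_X = 2, p = 0.017316, reject H0 at alpha = 0.05.


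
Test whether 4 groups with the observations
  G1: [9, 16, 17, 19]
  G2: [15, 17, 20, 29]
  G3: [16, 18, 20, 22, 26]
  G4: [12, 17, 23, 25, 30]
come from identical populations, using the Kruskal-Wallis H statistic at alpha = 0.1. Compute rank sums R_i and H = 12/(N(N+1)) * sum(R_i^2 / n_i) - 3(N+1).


Step 1: Combine all N = 18 observations and assign midranks.
sorted (value, group, rank): (9,G1,1), (12,G4,2), (15,G2,3), (16,G1,4.5), (16,G3,4.5), (17,G1,7), (17,G2,7), (17,G4,7), (18,G3,9), (19,G1,10), (20,G2,11.5), (20,G3,11.5), (22,G3,13), (23,G4,14), (25,G4,15), (26,G3,16), (29,G2,17), (30,G4,18)
Step 2: Sum ranks within each group.
R_1 = 22.5 (n_1 = 4)
R_2 = 38.5 (n_2 = 4)
R_3 = 54 (n_3 = 5)
R_4 = 56 (n_4 = 5)
Step 3: H = 12/(N(N+1)) * sum(R_i^2/n_i) - 3(N+1)
     = 12/(18*19) * (22.5^2/4 + 38.5^2/4 + 54^2/5 + 56^2/5) - 3*19
     = 0.035088 * 1707.53 - 57
     = 2.913158.
Step 4: Ties present; correction factor C = 1 - 36/(18^3 - 18) = 0.993808. Corrected H = 2.913158 / 0.993808 = 2.931308.
Step 5: Under H0, H ~ chi^2(3); p-value = 0.402338.
Step 6: alpha = 0.1. fail to reject H0.

H = 2.9313, df = 3, p = 0.402338, fail to reject H0.


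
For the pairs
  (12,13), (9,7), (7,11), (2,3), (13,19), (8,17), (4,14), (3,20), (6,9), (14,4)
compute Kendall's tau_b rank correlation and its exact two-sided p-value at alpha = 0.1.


Step 1: Enumerate the 45 unordered pairs (i,j) with i<j and classify each by sign(x_j-x_i) * sign(y_j-y_i).
  (1,2):dx=-3,dy=-6->C; (1,3):dx=-5,dy=-2->C; (1,4):dx=-10,dy=-10->C; (1,5):dx=+1,dy=+6->C
  (1,6):dx=-4,dy=+4->D; (1,7):dx=-8,dy=+1->D; (1,8):dx=-9,dy=+7->D; (1,9):dx=-6,dy=-4->C
  (1,10):dx=+2,dy=-9->D; (2,3):dx=-2,dy=+4->D; (2,4):dx=-7,dy=-4->C; (2,5):dx=+4,dy=+12->C
  (2,6):dx=-1,dy=+10->D; (2,7):dx=-5,dy=+7->D; (2,8):dx=-6,dy=+13->D; (2,9):dx=-3,dy=+2->D
  (2,10):dx=+5,dy=-3->D; (3,4):dx=-5,dy=-8->C; (3,5):dx=+6,dy=+8->C; (3,6):dx=+1,dy=+6->C
  (3,7):dx=-3,dy=+3->D; (3,8):dx=-4,dy=+9->D; (3,9):dx=-1,dy=-2->C; (3,10):dx=+7,dy=-7->D
  (4,5):dx=+11,dy=+16->C; (4,6):dx=+6,dy=+14->C; (4,7):dx=+2,dy=+11->C; (4,8):dx=+1,dy=+17->C
  (4,9):dx=+4,dy=+6->C; (4,10):dx=+12,dy=+1->C; (5,6):dx=-5,dy=-2->C; (5,7):dx=-9,dy=-5->C
  (5,8):dx=-10,dy=+1->D; (5,9):dx=-7,dy=-10->C; (5,10):dx=+1,dy=-15->D; (6,7):dx=-4,dy=-3->C
  (6,8):dx=-5,dy=+3->D; (6,9):dx=-2,dy=-8->C; (6,10):dx=+6,dy=-13->D; (7,8):dx=-1,dy=+6->D
  (7,9):dx=+2,dy=-5->D; (7,10):dx=+10,dy=-10->D; (8,9):dx=+3,dy=-11->D; (8,10):dx=+11,dy=-16->D
  (9,10):dx=+8,dy=-5->D
Step 2: C = 22, D = 23, total pairs = 45.
Step 3: tau = (C - D)/(n(n-1)/2) = (22 - 23)/45 = -0.022222.
Step 4: Exact two-sided p-value (enumerate n! = 3628800 permutations of y under H0): p = 1.000000.
Step 5: alpha = 0.1. fail to reject H0.

tau_b = -0.0222 (C=22, D=23), p = 1.000000, fail to reject H0.


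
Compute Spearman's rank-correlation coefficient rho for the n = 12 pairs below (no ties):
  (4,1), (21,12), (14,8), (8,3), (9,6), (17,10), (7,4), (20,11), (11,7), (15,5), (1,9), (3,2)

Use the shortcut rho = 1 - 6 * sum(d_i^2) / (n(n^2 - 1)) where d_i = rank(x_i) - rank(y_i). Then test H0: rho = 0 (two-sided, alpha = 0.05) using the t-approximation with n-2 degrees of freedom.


Step 1: Rank x and y separately (midranks; no ties here).
rank(x): 4->3, 21->12, 14->8, 8->5, 9->6, 17->10, 7->4, 20->11, 11->7, 15->9, 1->1, 3->2
rank(y): 1->1, 12->12, 8->8, 3->3, 6->6, 10->10, 4->4, 11->11, 7->7, 5->5, 9->9, 2->2
Step 2: d_i = R_x(i) - R_y(i); compute d_i^2.
  (3-1)^2=4, (12-12)^2=0, (8-8)^2=0, (5-3)^2=4, (6-6)^2=0, (10-10)^2=0, (4-4)^2=0, (11-11)^2=0, (7-7)^2=0, (9-5)^2=16, (1-9)^2=64, (2-2)^2=0
sum(d^2) = 88.
Step 3: rho = 1 - 6*88 / (12*(12^2 - 1)) = 1 - 528/1716 = 0.692308.
Step 4: Under H0, t = rho * sqrt((n-2)/(1-rho^2)) = 3.0339 ~ t(10).
Step 5: Two-sided p-value from the t-distribution with 10 df = 0.012593.
Step 6: alpha = 0.05. reject H0.

rho = 0.6923, p = 0.012593, reject H0 at alpha = 0.05.


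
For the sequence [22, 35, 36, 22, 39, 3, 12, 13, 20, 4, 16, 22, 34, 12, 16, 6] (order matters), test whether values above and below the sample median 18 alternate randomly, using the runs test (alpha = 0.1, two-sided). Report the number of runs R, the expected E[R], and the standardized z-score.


Step 1: Compute median = 18; label A = above, B = below.
Labels in order: AAAAABBBABBAABBB  (n_A = 8, n_B = 8)
Step 2: Count runs R = 6.
Step 3: Under H0 (random ordering), E[R] = 2*n_A*n_B/(n_A+n_B) + 1 = 2*8*8/16 + 1 = 9.0000.
        Var[R] = 2*n_A*n_B*(2*n_A*n_B - n_A - n_B) / ((n_A+n_B)^2 * (n_A+n_B-1)) = 14336/3840 = 3.7333.
        SD[R] = 1.9322.
Step 4: Continuity-corrected z = (R + 0.5 - E[R]) / SD[R] = (6 + 0.5 - 9.0000) / 1.9322 = -1.2939.
Step 5: Two-sided p-value via normal approximation = 2*(1 - Phi(|z|)) = 0.195709.
Step 6: alpha = 0.1. fail to reject H0.

R = 6, z = -1.2939, p = 0.195709, fail to reject H0.


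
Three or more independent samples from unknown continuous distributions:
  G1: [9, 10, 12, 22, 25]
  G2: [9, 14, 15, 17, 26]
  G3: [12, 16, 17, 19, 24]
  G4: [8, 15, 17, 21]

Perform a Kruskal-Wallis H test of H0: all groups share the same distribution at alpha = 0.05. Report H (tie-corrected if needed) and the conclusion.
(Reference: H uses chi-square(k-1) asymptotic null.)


Step 1: Combine all N = 19 observations and assign midranks.
sorted (value, group, rank): (8,G4,1), (9,G1,2.5), (9,G2,2.5), (10,G1,4), (12,G1,5.5), (12,G3,5.5), (14,G2,7), (15,G2,8.5), (15,G4,8.5), (16,G3,10), (17,G2,12), (17,G3,12), (17,G4,12), (19,G3,14), (21,G4,15), (22,G1,16), (24,G3,17), (25,G1,18), (26,G2,19)
Step 2: Sum ranks within each group.
R_1 = 46 (n_1 = 5)
R_2 = 49 (n_2 = 5)
R_3 = 58.5 (n_3 = 5)
R_4 = 36.5 (n_4 = 4)
Step 3: H = 12/(N(N+1)) * sum(R_i^2/n_i) - 3(N+1)
     = 12/(19*20) * (46^2/5 + 49^2/5 + 58.5^2/5 + 36.5^2/4) - 3*20
     = 0.031579 * 1920.91 - 60
     = 0.660395.
Step 4: Ties present; correction factor C = 1 - 42/(19^3 - 19) = 0.993860. Corrected H = 0.660395 / 0.993860 = 0.664475.
Step 5: Under H0, H ~ chi^2(3); p-value = 0.881526.
Step 6: alpha = 0.05. fail to reject H0.

H = 0.6645, df = 3, p = 0.881526, fail to reject H0.


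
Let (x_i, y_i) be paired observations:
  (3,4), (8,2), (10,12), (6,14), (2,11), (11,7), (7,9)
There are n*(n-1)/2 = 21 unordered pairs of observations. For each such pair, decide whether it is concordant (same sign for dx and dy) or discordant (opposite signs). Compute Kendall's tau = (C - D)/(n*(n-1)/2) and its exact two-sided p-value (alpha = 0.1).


Step 1: Enumerate the 21 unordered pairs (i,j) with i<j and classify each by sign(x_j-x_i) * sign(y_j-y_i).
  (1,2):dx=+5,dy=-2->D; (1,3):dx=+7,dy=+8->C; (1,4):dx=+3,dy=+10->C; (1,5):dx=-1,dy=+7->D
  (1,6):dx=+8,dy=+3->C; (1,7):dx=+4,dy=+5->C; (2,3):dx=+2,dy=+10->C; (2,4):dx=-2,dy=+12->D
  (2,5):dx=-6,dy=+9->D; (2,6):dx=+3,dy=+5->C; (2,7):dx=-1,dy=+7->D; (3,4):dx=-4,dy=+2->D
  (3,5):dx=-8,dy=-1->C; (3,6):dx=+1,dy=-5->D; (3,7):dx=-3,dy=-3->C; (4,5):dx=-4,dy=-3->C
  (4,6):dx=+5,dy=-7->D; (4,7):dx=+1,dy=-5->D; (5,6):dx=+9,dy=-4->D; (5,7):dx=+5,dy=-2->D
  (6,7):dx=-4,dy=+2->D
Step 2: C = 9, D = 12, total pairs = 21.
Step 3: tau = (C - D)/(n(n-1)/2) = (9 - 12)/21 = -0.142857.
Step 4: Exact two-sided p-value (enumerate n! = 5040 permutations of y under H0): p = 0.772619.
Step 5: alpha = 0.1. fail to reject H0.

tau_b = -0.1429 (C=9, D=12), p = 0.772619, fail to reject H0.


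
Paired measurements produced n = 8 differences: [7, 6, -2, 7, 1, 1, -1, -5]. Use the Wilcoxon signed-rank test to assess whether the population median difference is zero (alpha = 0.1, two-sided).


Step 1: Drop any zero differences (none here) and take |d_i|.
|d| = [7, 6, 2, 7, 1, 1, 1, 5]
Step 2: Midrank |d_i| (ties get averaged ranks).
ranks: |7|->7.5, |6|->6, |2|->4, |7|->7.5, |1|->2, |1|->2, |1|->2, |5|->5
Step 3: Attach original signs; sum ranks with positive sign and with negative sign.
W+ = 7.5 + 6 + 7.5 + 2 + 2 = 25
W- = 4 + 2 + 5 = 11
(Check: W+ + W- = 36 should equal n(n+1)/2 = 36.)
Step 4: Test statistic W = min(W+, W-) = 11.
Step 5: Ties in |d|, so use the tie-corrected normal approximation.
        E[W] = n(n+1)/4 = 8*9/4 = 18.
        Tie groups: |d|=1 (t=3), |d|=7 (t=2); sum(t^3 - t) = 30.
        Var[W] = n(n+1)(2n+1)/24 - sum(t^3-t)/48 = 1224/24 - 30/48 = 50.375.
        z = (W - E[W]) / sqrt(Var[W]) = (11 - 18) / 7.0975 = -0.9863.
        Two-sided p = 2*Phi(z) = 0.324007.
Step 6: alpha = 0.1. fail to reject H0.

W+ = 25, W- = 11, W = min = 11, p = 0.324007, fail to reject H0.
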